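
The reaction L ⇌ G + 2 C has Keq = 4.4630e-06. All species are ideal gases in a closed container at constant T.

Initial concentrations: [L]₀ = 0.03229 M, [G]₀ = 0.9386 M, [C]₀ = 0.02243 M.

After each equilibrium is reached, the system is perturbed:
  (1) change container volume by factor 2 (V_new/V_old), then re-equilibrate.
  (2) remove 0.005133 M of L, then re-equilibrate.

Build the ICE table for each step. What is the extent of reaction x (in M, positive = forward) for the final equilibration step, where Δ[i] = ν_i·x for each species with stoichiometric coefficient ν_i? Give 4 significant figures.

x = -2.8793e-05 M

Q₀ = 0.01462 vs Keq = 4.4630e-06 ⇒ Q>K, reverse
Step 1:
                  L         G         C
  I         0.03229    0.9386   0.02243
  C         0.01099  -0.01099  -0.02197
  E         0.04328    0.9276 4.5631e-04
  solve Keq expr → x = -0.01099; check Q = 4.4630e-06
Then change container volume by factor 2 (V_new/V_old).
Step 2:
                  L         G         C
  I         0.02164    0.4638 2.2815e-04
  C       -1.1345e-04 1.1345e-04 2.2690e-04
  E         0.02152    0.4639 4.5505e-04
  solve Keq expr → x = 1.1345e-04; check Q = 4.4630e-06
Then remove 0.005133 M of L.
Step 3:
                  L         G         C
  I         0.01639    0.4639 4.5505e-04
  C       2.8793e-05 -2.8793e-05 -5.7586e-05
  E         0.01642    0.4639 3.9747e-04
  solve Keq expr → x = -2.8793e-05; check Q = 4.4630e-06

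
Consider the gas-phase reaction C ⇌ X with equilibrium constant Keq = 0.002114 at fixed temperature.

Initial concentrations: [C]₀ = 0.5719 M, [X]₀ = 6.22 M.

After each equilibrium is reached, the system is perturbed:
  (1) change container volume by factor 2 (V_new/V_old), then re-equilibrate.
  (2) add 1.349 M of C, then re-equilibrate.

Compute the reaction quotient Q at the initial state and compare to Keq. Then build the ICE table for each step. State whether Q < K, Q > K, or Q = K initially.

Q₀ = 10.88 vs Keq = 0.002114 ⇒ Q>K, reverse
Step 1:
                    C           X
  init         0.5719        6.22
  Δ             6.206      -6.206
  eq            6.778     0.01433
  solve Keq expr → x = -6.206; check Q = 0.002114
Then change container volume by factor 2 (V_new/V_old).
Step 2:
                    C           X
  init          3.389    0.007164
  Δ                 0           0
  eq            3.389    0.007164
  solve Keq expr → x = 0; check Q = 0.002114
Then add 1.349 M of C.
Step 3:
                    C           X
  init          4.738    0.007164
  Δ         -0.002846    0.002846
  eq            4.735     0.01001
  solve Keq expr → x = 0.002846; check Q = 0.002114

Q₀ = 10.88; Q > K (proceeds reverse)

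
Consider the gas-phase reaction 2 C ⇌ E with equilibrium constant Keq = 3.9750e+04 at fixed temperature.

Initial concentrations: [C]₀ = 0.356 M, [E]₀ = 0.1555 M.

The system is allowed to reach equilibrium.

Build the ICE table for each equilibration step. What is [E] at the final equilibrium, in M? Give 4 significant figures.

Q₀ = 1.227 vs Keq = 3.9750e+04 ⇒ Q<K, forward
Step 1:
                  C         E
  I           0.356    0.1555
  C         -0.3531    0.1766
  E         0.00289    0.3321
  solve Keq expr → x = 0.1766; check Q = 3.9750e+04

[E]_eq = 0.3321 M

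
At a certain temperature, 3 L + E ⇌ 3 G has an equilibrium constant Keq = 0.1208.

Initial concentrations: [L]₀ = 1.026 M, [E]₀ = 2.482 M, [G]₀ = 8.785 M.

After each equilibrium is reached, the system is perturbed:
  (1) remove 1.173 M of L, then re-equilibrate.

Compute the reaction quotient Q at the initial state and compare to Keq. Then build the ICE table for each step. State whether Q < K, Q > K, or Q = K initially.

Q₀ = 252.9 vs Keq = 0.1208 ⇒ Q>K, reverse
Step 1:
                   L          E          G
  I            1.026      2.482      8.785
  C            4.476      1.492     -4.476
  E            5.502      3.974      4.309
  solve Keq expr → x = -1.492; check Q = 0.1208
Then remove 1.173 M of L.
Step 2:
                   L          E          G
  I            4.329      3.974      4.309
  C           0.4867     0.1622    -0.4867
  E            4.816      4.136      3.822
  solve Keq expr → x = -0.1622; check Q = 0.1208

Q₀ = 252.9; Q > K (proceeds reverse)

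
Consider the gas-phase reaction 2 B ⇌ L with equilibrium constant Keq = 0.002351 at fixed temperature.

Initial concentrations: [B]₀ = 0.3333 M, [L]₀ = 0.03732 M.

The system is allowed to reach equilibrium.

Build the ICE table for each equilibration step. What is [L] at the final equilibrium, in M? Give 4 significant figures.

[L]_eq = 3.8975e-04 M

Q₀ = 0.3359 vs Keq = 0.002351 ⇒ Q>K, reverse
Step 1:
                   B          L
  Initial     0.3333    0.03732
  Change     0.07386   -0.03693
  Equil       0.4072 3.8975e-04
  solve Keq expr → x = -0.03693; check Q = 0.002351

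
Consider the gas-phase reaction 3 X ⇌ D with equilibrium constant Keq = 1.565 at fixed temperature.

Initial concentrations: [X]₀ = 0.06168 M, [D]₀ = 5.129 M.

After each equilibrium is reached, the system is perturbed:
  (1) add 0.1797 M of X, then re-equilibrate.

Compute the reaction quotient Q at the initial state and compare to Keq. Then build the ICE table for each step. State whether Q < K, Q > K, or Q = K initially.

Q₀ = 2.1857e+04; Q > K (proceeds reverse)

Q₀ = 2.1857e+04 vs Keq = 1.565 ⇒ Q>K, reverse
Step 1:
                   X          D
  I          0.06168      5.129
  C            1.378    -0.4593
  E             1.44       4.67
  solve Keq expr → x = -0.4593; check Q = 1.565
Then add 0.1797 M of X.
Step 2:
                   X          D
  I            1.619       4.67
  C          -0.1738    0.05792
  E            1.446      4.728
  solve Keq expr → x = 0.05792; check Q = 1.565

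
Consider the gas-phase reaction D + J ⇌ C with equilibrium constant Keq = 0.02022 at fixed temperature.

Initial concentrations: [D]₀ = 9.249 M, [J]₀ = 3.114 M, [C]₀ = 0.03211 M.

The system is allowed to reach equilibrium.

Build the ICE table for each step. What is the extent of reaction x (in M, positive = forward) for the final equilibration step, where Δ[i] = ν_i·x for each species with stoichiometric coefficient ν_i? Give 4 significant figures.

x = 0.4434 M

Q₀ = 0.001115 vs Keq = 0.02022 ⇒ Q<K, forward
Step 1:
                    D           J           C
  init          9.249       3.114     0.03211
  Δ           -0.4434     -0.4434      0.4434
  eq            8.806       2.671      0.4755
  solve Keq expr → x = 0.4434; check Q = 0.02022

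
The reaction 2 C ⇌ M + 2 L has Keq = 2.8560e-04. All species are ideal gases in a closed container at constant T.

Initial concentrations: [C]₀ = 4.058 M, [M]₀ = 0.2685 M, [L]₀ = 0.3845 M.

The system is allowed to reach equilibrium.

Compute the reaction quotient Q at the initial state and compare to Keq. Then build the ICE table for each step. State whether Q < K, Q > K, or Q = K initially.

Q₀ = 0.002411; Q > K (proceeds reverse)

Q₀ = 0.002411 vs Keq = 2.8560e-04 ⇒ Q>K, reverse
Step 1:
                  C         M         L
  Initial     4.058    0.2685    0.3845
  Change      0.207   -0.1035    -0.207
  Equil       4.265     0.165    0.1775
  solve Keq expr → x = -0.1035; check Q = 2.8560e-04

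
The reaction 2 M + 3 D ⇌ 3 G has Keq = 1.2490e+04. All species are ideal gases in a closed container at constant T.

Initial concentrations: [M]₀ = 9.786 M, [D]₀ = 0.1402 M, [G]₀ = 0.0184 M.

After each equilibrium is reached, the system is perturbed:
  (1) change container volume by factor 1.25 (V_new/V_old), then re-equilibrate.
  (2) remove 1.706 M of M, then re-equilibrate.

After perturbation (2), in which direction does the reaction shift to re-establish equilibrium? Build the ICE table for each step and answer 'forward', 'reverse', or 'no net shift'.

Direction: reverse

Q₀ = 2.3605e-05 vs Keq = 1.2490e+04 ⇒ Q<K, forward
Step 1:
                  M         D         G
  Initial     9.786    0.1402    0.0184
  Change   -0.09247   -0.1387    0.1387
  Equil       9.694  0.001489    0.1571
  solve Keq expr → x = 0.04624; check Q = 1.2490e+04
Then change container volume by factor 1.25 (V_new/V_old).
Step 2:
                  M         D         G
  Initial     7.755  0.001192    0.1257
  Change  1.2602e-04 1.8903e-04 -1.8903e-04
  Equil       7.755  0.001381    0.1255
  solve Keq expr → x = -6.3010e-05; check Q = 1.2490e+04
Then remove 1.706 M of M.
Step 3:
                  M         D         G
  Initial     6.049  0.001381    0.1255
  Change  1.6365e-04 2.4548e-04 -2.4548e-04
  Equil       6.049  0.001626    0.1253
  solve Keq expr → x = -8.1827e-05; check Q = 1.2490e+04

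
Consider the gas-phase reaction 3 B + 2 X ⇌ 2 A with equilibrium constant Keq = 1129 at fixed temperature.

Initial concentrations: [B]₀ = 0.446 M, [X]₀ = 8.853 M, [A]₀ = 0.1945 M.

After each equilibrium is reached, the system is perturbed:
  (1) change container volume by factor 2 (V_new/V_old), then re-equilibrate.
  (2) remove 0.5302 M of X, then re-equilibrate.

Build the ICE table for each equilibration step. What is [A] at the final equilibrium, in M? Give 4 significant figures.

Q₀ = 0.005441 vs Keq = 1129 ⇒ Q<K, forward
Step 1:
                  B         X         A
  I           0.446     8.853    0.1945
  C         -0.4319   -0.2879    0.2879
  E         0.01411     8.565    0.4824
  solve Keq expr → x = 0.144; check Q = 1129
Then change container volume by factor 2 (V_new/V_old).
Step 2:
                  B         X         A
  I        0.007056     4.283    0.2412
  C        0.006867  0.004578 -0.004578
  E         0.01392     4.287    0.2366
  solve Keq expr → x = -0.002289; check Q = 1129
Then remove 0.5302 M of X.
Step 3:
                  B         X         A
  I         0.01392     3.757    0.2366
  C        0.001243 8.2873e-04 -8.2873e-04
  E         0.01517     3.758    0.2358
  solve Keq expr → x = -4.1437e-04; check Q = 1129

[A]_eq = 0.2358 M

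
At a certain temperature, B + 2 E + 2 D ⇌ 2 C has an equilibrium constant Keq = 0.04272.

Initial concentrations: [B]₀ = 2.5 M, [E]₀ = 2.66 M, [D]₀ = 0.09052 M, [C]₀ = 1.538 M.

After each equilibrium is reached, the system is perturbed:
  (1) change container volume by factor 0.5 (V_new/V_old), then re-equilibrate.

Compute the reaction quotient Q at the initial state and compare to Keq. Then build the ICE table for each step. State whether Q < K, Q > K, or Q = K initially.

Q₀ = 16.32; Q > K (proceeds reverse)

Q₀ = 16.32 vs Keq = 0.04272 ⇒ Q>K, reverse
Step 1:
                   B          E          D          C
  Initial        2.5       2.66    0.09052      1.538
  Change      0.3323     0.6647     0.6647    -0.6647
  Equil        2.832      3.325     0.7552     0.8733
  solve Keq expr → x = -0.3323; check Q = 0.04272
Then change container volume by factor 0.5 (V_new/V_old).
Step 2:
                   B          E          D          C
  Initial      5.665      6.649       1.51      1.747
  Change     -0.3328    -0.6656    -0.6656     0.6656
  Equil        5.332      5.984     0.8447      2.412
  solve Keq expr → x = 0.3328; check Q = 0.04272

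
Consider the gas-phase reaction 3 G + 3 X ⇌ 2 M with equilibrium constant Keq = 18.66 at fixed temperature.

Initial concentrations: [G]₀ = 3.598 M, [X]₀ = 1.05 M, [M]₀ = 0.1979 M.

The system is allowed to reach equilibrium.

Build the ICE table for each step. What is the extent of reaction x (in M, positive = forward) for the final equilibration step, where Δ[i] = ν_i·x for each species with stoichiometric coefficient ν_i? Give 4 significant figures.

x = 0.3089 M

Q₀ = 7.2634e-04 vs Keq = 18.66 ⇒ Q<K, forward
Step 1:
                  G         X         M
  init        3.598      1.05    0.1979
  Δ         -0.9268   -0.9268    0.6179
  eq          2.671    0.1232    0.8158
  solve Keq expr → x = 0.3089; check Q = 18.66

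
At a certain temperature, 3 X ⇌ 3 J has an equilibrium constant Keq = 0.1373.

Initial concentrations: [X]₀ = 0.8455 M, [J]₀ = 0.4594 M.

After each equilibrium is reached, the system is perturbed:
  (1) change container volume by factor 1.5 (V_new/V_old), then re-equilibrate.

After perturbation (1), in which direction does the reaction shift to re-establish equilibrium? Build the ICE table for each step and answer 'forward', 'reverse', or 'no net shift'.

Direction: no net shift

Q₀ = 0.1604 vs Keq = 0.1373 ⇒ Q>K, reverse
Step 1:
                  X         J
  Initial    0.8455    0.4594
  Change    0.01531  -0.01531
  Equil      0.8608    0.4441
  solve Keq expr → x = -0.005105; check Q = 0.1373
Then change container volume by factor 1.5 (V_new/V_old).
Step 2:
                  X         J
  Initial    0.5739    0.2961
  Change          0         0
  Equil      0.5739    0.2961
  solve Keq expr → x = 0; check Q = 0.1373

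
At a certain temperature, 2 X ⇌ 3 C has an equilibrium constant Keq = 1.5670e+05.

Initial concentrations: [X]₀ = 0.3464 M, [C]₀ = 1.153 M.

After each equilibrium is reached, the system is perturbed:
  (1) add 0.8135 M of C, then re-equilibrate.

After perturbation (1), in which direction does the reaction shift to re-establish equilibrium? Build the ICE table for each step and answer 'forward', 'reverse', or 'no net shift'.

Direction: reverse

Q₀ = 12.77 vs Keq = 1.5670e+05 ⇒ Q<K, forward
Step 1:
                    X           C
  Initial      0.3464       1.153
  Change       -0.341      0.5115
  Equil      0.005425       1.664
  solve Keq expr → x = 0.1705; check Q = 1.5670e+05
Then add 0.8135 M of C.
Step 2:
                    X           C
  Initial    0.005425       2.478
  Change      0.00439   -0.006585
  Equil      0.009815       2.471
  solve Keq expr → x = -0.002195; check Q = 1.5670e+05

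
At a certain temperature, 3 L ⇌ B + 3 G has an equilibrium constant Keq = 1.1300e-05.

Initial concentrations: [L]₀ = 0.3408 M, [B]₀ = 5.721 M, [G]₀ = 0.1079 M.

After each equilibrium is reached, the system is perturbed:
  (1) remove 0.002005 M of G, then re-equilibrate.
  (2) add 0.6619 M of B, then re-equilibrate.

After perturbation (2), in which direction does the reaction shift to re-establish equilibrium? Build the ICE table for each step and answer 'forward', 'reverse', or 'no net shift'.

Direction: reverse

Q₀ = 0.1816 vs Keq = 1.1300e-05 ⇒ Q>K, reverse
Step 1:
                    L           B           G
  I            0.3408       5.721      0.1079
  C            0.1023    -0.03411     -0.1023
  E            0.4431       5.687    0.005571
  solve Keq expr → x = -0.03411; check Q = 1.1300e-05
Then remove 0.002005 M of G.
Step 2:
                    L           B           G
  I            0.4431       5.687    0.003566
  C          -0.00198  6.5996e-04     0.00198
  E            0.4411       5.688    0.005546
  solve Keq expr → x = 6.5996e-04; check Q = 1.1300e-05
Then add 0.6619 M of B.
Step 3:
                    L           B           G
  I            0.4411       6.349    0.005546
  C        1.9741e-04 -6.5804e-05 -1.9741e-04
  E            0.4413       6.349    0.005348
  solve Keq expr → x = -6.5804e-05; check Q = 1.1300e-05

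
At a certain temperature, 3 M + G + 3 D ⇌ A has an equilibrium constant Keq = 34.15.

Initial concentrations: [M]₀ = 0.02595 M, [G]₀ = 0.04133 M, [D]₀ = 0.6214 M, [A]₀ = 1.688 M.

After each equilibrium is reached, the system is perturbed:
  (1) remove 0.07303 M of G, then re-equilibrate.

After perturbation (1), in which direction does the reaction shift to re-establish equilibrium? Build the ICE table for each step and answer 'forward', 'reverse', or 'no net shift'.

Q₀ = 9.7405e+06 vs Keq = 34.15 ⇒ Q>K, reverse
Step 1:
                  M         G         D         A
  init      0.02595   0.04133    0.6214     1.688
  Δ          0.5042    0.1681    0.5042   -0.1681
  eq         0.5302    0.2094     1.126      1.52
  solve Keq expr → x = -0.1681; check Q = 34.15
Then remove 0.07303 M of G.
Step 2:
                  M         G         D         A
  init       0.5302    0.1364     1.126      1.52
  Δ         0.04037   0.01346   0.04037  -0.01346
  eq         0.5705    0.1498     1.166     1.506
  solve Keq expr → x = -0.01346; check Q = 34.15

Direction: reverse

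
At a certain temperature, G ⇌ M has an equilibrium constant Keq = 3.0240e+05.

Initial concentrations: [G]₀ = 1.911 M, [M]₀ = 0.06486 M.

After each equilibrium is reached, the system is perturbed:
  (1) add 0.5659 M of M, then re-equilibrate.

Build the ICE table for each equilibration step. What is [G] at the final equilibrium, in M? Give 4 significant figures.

[G]_eq = 8.4053e-06 M

Q₀ = 0.03394 vs Keq = 3.0240e+05 ⇒ Q<K, forward
Step 1:
                    G           M
  Initial       1.911     0.06486
  Change       -1.911       1.911
  Equil    6.5339e-06       1.976
  solve Keq expr → x = 1.911; check Q = 3.0240e+05
Then add 0.5659 M of M.
Step 2:
                    G           M
  Initial  6.5339e-06       2.542
  Change   1.8714e-06 -1.8714e-06
  Equil    8.4053e-06       2.542
  solve Keq expr → x = -1.8714e-06; check Q = 3.0240e+05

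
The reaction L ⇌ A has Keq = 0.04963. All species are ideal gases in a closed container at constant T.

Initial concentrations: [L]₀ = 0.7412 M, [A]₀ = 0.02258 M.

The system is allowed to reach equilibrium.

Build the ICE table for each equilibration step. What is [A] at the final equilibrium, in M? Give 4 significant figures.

Q₀ = 0.03046 vs Keq = 0.04963 ⇒ Q<K, forward
Step 1:
                  L         A
  Initial    0.7412   0.02258
  Change   -0.01353   0.01353
  Equil      0.7277   0.03611
  solve Keq expr → x = 0.01353; check Q = 0.04963

[A]_eq = 0.03611 M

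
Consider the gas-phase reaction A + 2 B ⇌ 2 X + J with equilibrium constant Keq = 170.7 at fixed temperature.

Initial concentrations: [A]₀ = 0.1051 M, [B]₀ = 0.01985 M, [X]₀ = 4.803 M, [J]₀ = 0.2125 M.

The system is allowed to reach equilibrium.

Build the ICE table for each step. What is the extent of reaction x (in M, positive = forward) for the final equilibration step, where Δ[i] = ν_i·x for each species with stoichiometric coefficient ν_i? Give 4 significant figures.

Q₀ = 1.1838e+05 vs Keq = 170.7 ⇒ Q>K, reverse
Step 1:
                    A           B           X           J
  I            0.1051     0.01985       4.803      0.2125
  C            0.1106      0.2212     -0.2212     -0.1106
  E            0.2157       0.241       4.582      0.1019
  solve Keq expr → x = -0.1106; check Q = 170.7

x = -0.1106 M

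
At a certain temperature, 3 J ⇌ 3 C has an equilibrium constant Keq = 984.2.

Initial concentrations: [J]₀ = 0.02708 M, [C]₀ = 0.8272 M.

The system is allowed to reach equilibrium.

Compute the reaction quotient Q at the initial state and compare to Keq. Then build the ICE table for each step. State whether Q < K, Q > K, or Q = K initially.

Q₀ = 2.8503e+04 vs Keq = 984.2 ⇒ Q>K, reverse
Step 1:
                   J          C
  init       0.02708     0.8272
  Δ          0.05096   -0.05096
  eq         0.07804     0.7762
  solve Keq expr → x = -0.01699; check Q = 984.2

Q₀ = 2.8503e+04; Q > K (proceeds reverse)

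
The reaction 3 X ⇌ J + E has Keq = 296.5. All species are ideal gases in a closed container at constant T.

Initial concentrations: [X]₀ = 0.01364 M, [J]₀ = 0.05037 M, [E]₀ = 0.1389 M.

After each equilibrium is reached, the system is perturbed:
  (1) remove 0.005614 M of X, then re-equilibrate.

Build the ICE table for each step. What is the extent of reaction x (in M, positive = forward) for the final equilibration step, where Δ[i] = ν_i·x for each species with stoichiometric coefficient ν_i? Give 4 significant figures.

Q₀ = 2757 vs Keq = 296.5 ⇒ Q>K, reverse
Step 1:
                    X           J           E
  Initial     0.01364     0.05037      0.1389
  Change      0.01383    -0.00461    -0.00461
  Equil       0.02747     0.04576      0.1343
  solve Keq expr → x = -0.00461; check Q = 296.5
Then remove 0.005614 M of X.
Step 2:
                    X           J           E
  Initial     0.02185     0.04576      0.1343
  Change      0.00515   -0.001717   -0.001717
  Equil         0.027     0.04404      0.1326
  solve Keq expr → x = -0.001717; check Q = 296.5

x = -0.001717 M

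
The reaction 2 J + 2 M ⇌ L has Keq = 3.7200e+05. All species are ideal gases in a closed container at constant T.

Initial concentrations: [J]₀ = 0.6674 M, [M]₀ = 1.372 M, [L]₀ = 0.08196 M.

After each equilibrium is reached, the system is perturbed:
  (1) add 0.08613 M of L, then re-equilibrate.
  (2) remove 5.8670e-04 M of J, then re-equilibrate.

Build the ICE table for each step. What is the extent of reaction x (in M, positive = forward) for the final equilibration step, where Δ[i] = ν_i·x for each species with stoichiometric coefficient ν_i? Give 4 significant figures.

Q₀ = 0.09775 vs Keq = 3.7200e+05 ⇒ Q<K, forward
Step 1:
                    J           M           L
  Initial      0.6674       1.372     0.08196
  Change      -0.6659     -0.6659       0.333
  Equil      0.001496      0.7061      0.4149
  solve Keq expr → x = 0.333; check Q = 3.7200e+05
Then add 0.08613 M of L.
Step 2:
                    J           M           L
  Initial    0.001496      0.7061       0.501
  Change   1.4746e-04  1.4746e-04 -7.3732e-05
  Equil      0.001643      0.7062       0.501
  solve Keq expr → x = -7.3732e-05; check Q = 3.7200e+05
Then remove 5.8670e-04 M of J.
Step 3:
                    J           M           L
  Initial    0.001056      0.7062       0.501
  Change   5.8486e-04  5.8486e-04 -2.9243e-04
  Equil      0.001641      0.7068      0.5007
  solve Keq expr → x = -2.9243e-04; check Q = 3.7200e+05

x = -2.9243e-04 M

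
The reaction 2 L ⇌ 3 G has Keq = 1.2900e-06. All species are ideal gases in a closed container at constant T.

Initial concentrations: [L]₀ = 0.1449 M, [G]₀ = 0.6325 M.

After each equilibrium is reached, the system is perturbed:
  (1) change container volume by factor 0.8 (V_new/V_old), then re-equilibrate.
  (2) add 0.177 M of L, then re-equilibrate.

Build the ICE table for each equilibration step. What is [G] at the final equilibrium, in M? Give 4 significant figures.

[G]_eq = 0.009986 M

Q₀ = 12.05 vs Keq = 1.2900e-06 ⇒ Q>K, reverse
Step 1:
                  L         G
  Initial    0.1449    0.6325
  Change     0.4167   -0.6251
  Equil      0.5616   0.00741
  solve Keq expr → x = -0.2084; check Q = 1.2900e-06
Then change container volume by factor 0.8 (V_new/V_old).
Step 2:
                  L         G
  Initial     0.702  0.009263
  Change  4.4025e-04 -6.6038e-04
  Equil      0.7025  0.008602
  solve Keq expr → x = -2.2013e-04; check Q = 1.2900e-06
Then add 0.177 M of L.
Step 3:
                  L         G
  Initial    0.8795  0.008602
  Change  -9.2218e-04  0.001383
  Equil      0.8786  0.009986
  solve Keq expr → x = 4.6109e-04; check Q = 1.2900e-06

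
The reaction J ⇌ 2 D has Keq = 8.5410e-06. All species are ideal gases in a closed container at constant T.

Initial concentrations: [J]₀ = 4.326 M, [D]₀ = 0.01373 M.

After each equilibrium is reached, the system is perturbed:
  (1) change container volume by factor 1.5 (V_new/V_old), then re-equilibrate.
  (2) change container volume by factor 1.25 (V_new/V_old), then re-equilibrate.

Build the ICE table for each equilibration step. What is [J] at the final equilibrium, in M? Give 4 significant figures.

[J]_eq = 2.309 M

Q₀ = 4.3577e-05 vs Keq = 8.5410e-06 ⇒ Q>K, reverse
Step 1:
                   J          D
  I            4.326    0.01373
  C         0.003824  -0.007649
  E             4.33   0.006081
  solve Keq expr → x = -0.003824; check Q = 8.5410e-06
Then change container volume by factor 1.5 (V_new/V_old).
Step 2:
                   J          D
  I            2.887   0.004054
  C       -4.5538e-04 9.1075e-04
  E            2.886   0.004965
  solve Keq expr → x = 4.5538e-04; check Q = 8.5410e-06
Then change container volume by factor 1.25 (V_new/V_old).
Step 3:
                   J          D
  I            2.309   0.003972
  C       -2.3430e-04 4.6860e-04
  E            2.309   0.004441
  solve Keq expr → x = 2.3430e-04; check Q = 8.5410e-06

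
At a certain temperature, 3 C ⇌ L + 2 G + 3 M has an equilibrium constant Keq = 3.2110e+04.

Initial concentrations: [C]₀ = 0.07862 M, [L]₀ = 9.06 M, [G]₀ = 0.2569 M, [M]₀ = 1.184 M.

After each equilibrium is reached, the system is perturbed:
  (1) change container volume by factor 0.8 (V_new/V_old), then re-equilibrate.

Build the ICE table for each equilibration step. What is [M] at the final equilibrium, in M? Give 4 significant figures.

[M]_eq = 1.525 M

Q₀ = 2042 vs Keq = 3.2110e+04 ⇒ Q<K, forward
Step 1:
                   C          L          G          M
  init       0.07862       9.06     0.2569      1.184
  Δ         -0.04365    0.01455     0.0291    0.04365
  eq         0.03497      9.075      0.286      1.228
  solve Keq expr → x = 0.01455; check Q = 3.2110e+04
Then change container volume by factor 0.8 (V_new/V_old).
Step 2:
                   C          L          G          M
  init       0.04371      11.34     0.3575      1.535
  Δ         0.009901    -0.0033    -0.0066  -0.009901
  eq         0.05361      11.34     0.3509      1.525
  solve Keq expr → x = -0.0033; check Q = 3.2110e+04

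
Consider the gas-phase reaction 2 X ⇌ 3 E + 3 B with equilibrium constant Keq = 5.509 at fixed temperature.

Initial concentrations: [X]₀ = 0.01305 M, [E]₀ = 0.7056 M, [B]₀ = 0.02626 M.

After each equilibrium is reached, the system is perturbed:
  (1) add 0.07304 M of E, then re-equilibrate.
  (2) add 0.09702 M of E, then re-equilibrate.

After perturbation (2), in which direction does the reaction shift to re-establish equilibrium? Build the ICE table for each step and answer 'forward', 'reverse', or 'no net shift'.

Direction: reverse

Q₀ = 0.03735 vs Keq = 5.509 ⇒ Q<K, forward
Step 1:
                  X         E         B
  init      0.01305    0.7056   0.02626
  Δ        -0.01077   0.01615   0.01615
  eq       0.002282    0.7218   0.04241
  solve Keq expr → x = 0.005384; check Q = 5.509
Then add 0.07304 M of E.
Step 2:
                  X         E         B
  init     0.002282    0.7948   0.04241
  Δ       3.0954e-04 -4.6431e-04 -4.6431e-04
  eq       0.002591    0.7943   0.04195
  solve Keq expr → x = -1.5477e-04; check Q = 5.509
Then add 0.09702 M of E.
Step 3:
                  X         E         B
  init     0.002591    0.8913   0.04195
  Δ       4.1715e-04 -6.2572e-04 -6.2572e-04
  eq       0.003009    0.8907   0.04132
  solve Keq expr → x = -2.0857e-04; check Q = 5.509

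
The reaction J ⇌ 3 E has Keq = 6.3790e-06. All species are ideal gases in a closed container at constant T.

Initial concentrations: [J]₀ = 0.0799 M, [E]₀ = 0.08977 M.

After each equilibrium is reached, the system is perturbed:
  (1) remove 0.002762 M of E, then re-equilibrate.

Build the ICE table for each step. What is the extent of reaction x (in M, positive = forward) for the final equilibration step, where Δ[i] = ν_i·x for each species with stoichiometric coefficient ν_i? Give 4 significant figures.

x = 9.1230e-04 M

Q₀ = 0.009054 vs Keq = 6.3790e-06 ⇒ Q>K, reverse
Step 1:
                    J           E
  Initial      0.0799     0.08977
  Change      0.02699    -0.08097
  Equil        0.1069    0.008802
  solve Keq expr → x = -0.02699; check Q = 6.3790e-06
Then remove 0.002762 M of E.
Step 2:
                    J           E
  Initial      0.1069     0.00604
  Change  -9.1230e-04    0.002737
  Equil         0.106    0.008777
  solve Keq expr → x = 9.1230e-04; check Q = 6.3790e-06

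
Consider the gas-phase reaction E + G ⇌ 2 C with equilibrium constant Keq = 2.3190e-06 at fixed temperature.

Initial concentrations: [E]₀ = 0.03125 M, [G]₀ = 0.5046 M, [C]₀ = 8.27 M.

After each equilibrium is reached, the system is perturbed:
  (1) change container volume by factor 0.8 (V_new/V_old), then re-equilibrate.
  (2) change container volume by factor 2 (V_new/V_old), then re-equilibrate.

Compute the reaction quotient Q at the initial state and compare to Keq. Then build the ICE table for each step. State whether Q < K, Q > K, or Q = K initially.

Q₀ = 4337 vs Keq = 2.3190e-06 ⇒ Q>K, reverse
Step 1:
                    E           G           C
  init        0.03125      0.5046        8.27
  Δ             4.132       4.132      -8.263
  eq            4.163       4.636     0.00669
  solve Keq expr → x = -4.132; check Q = 2.3190e-06
Then change container volume by factor 0.8 (V_new/V_old).
Step 2:
                    E           G           C
  init          5.204       5.795    0.008363
  Δ                 0           0           0
  eq            5.204       5.795    0.008363
  solve Keq expr → x = 0; check Q = 2.3190e-06
Then change container volume by factor 2 (V_new/V_old).
Step 3:
                    E           G           C
  init          2.602       2.898    0.004181
  Δ                 0           0           0
  eq            2.602       2.898    0.004181
  solve Keq expr → x = 0; check Q = 2.3190e-06

Q₀ = 4337; Q > K (proceeds reverse)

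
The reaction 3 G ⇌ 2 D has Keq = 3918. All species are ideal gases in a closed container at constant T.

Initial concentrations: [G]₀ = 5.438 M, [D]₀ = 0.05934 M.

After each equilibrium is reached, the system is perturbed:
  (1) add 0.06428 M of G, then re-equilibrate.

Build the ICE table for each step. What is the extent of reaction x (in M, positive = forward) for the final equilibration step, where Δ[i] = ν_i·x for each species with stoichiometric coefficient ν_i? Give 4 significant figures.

x = 0.02104 M

Q₀ = 2.1897e-05 vs Keq = 3918 ⇒ Q<K, forward
Step 1:
                   G          D
  init         5.438    0.05934
  Δ           -5.289      3.526
  eq          0.1486      3.586
  solve Keq expr → x = 1.763; check Q = 3918
Then add 0.06428 M of G.
Step 2:
                   G          D
  init        0.2129      3.586
  Δ         -0.06312    0.04208
  eq          0.1498      3.628
  solve Keq expr → x = 0.02104; check Q = 3918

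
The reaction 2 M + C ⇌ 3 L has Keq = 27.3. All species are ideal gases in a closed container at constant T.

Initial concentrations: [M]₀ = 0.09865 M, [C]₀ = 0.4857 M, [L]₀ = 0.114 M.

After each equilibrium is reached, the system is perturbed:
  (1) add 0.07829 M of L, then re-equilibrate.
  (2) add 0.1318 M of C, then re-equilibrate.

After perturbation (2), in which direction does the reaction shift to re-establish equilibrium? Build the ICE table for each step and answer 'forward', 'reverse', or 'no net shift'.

Direction: forward

Q₀ = 0.3134 vs Keq = 27.3 ⇒ Q<K, forward
Step 1:
                    M           C           L
  Initial     0.09865      0.4857       0.114
  Change     -0.06957    -0.03478      0.1044
  Equil       0.02908      0.4509      0.2184
  solve Keq expr → x = 0.03478; check Q = 27.3
Then add 0.07829 M of L.
Step 2:
                    M           C           L
  Initial     0.02908      0.4509      0.2966
  Change      0.01242    0.006208    -0.01862
  Equil        0.0415      0.4571       0.278
  solve Keq expr → x = -0.006208; check Q = 27.3
Then add 0.1318 M of C.
Step 3:
                    M           C           L
  Initial      0.0415      0.5889       0.278
  Change    -0.003759    -0.00188    0.005639
  Equil       0.03774       0.587      0.2837
  solve Keq expr → x = 0.00188; check Q = 27.3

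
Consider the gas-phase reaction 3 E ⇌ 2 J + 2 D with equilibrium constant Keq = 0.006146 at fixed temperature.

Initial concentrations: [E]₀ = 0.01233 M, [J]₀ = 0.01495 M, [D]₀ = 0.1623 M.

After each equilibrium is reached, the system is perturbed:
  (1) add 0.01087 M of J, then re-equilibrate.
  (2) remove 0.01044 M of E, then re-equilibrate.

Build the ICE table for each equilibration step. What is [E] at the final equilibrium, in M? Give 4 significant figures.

[E]_eq = 0.0351 M

Q₀ = 3.141 vs Keq = 0.006146 ⇒ Q>K, reverse
Step 1:
                   E          J          D
  I          0.01233    0.01495     0.1623
  C          0.01824   -0.01216   -0.01216
  E          0.03057   0.002791     0.1501
  solve Keq expr → x = -0.00608; check Q = 0.006146
Then add 0.01087 M of J.
Step 2:
                   E          J          D
  I          0.03057    0.01366     0.1501
  C          0.01295  -0.008632  -0.008632
  E          0.04352   0.005029     0.1415
  solve Keq expr → x = -0.004316; check Q = 0.006146
Then remove 0.01044 M of E.
Step 3:
                   E          J          D
  I          0.03308   0.005029     0.1415
  C         0.002026  -0.001351  -0.001351
  E           0.0351   0.003679     0.1402
  solve Keq expr → x = -6.7527e-04; check Q = 0.006146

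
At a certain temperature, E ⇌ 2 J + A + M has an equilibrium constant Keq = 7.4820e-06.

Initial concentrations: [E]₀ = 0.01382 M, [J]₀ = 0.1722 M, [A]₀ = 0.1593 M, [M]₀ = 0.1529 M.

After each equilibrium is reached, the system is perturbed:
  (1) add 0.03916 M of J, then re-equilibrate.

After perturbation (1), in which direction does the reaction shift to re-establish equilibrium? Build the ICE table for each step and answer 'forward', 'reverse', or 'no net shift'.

Direction: reverse

Q₀ = 0.05226 vs Keq = 7.4820e-06 ⇒ Q>K, reverse
Step 1:
                    E           J           A           M
  I           0.01382      0.1722      0.1593      0.1529
  C           0.08054     -0.1611    -0.08054    -0.08054
  E           0.09436     0.01113     0.07876     0.07236
  solve Keq expr → x = -0.08054; check Q = 7.4820e-06
Then add 0.03916 M of J.
Step 2:
                    E           J           A           M
  I           0.09436     0.05029     0.07876     0.07236
  C           0.01729    -0.03458    -0.01729    -0.01729
  E            0.1116     0.01571     0.06147     0.05507
  solve Keq expr → x = -0.01729; check Q = 7.4820e-06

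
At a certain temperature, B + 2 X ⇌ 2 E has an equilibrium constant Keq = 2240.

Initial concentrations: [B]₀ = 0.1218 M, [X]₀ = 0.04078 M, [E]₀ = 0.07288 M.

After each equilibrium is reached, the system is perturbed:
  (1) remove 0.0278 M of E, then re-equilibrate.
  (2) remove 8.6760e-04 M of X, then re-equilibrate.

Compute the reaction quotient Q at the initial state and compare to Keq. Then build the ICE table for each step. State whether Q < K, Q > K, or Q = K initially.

Q₀ = 26.22 vs Keq = 2240 ⇒ Q<K, forward
Step 1:
                    B           X           E
  init         0.1218     0.04078     0.07288
  Δ          -0.01691    -0.03382     0.03382
  eq           0.1049    0.006961      0.1067
  solve Keq expr → x = 0.01691; check Q = 2240
Then remove 0.0278 M of E.
Step 2:
                    B           X           E
  init         0.1049    0.006961      0.0789
  Δ       -8.4133e-04   -0.001683    0.001683
  eq            0.104    0.005278     0.08058
  solve Keq expr → x = 8.4133e-04; check Q = 2240
Then remove 8.6760e-04 M of X.
Step 3:
                    B           X           E
  init          0.104    0.004411     0.08058
  Δ        4.0240e-04  8.0481e-04 -8.0481e-04
  eq           0.1045    0.005215     0.07978
  solve Keq expr → x = -4.0240e-04; check Q = 2240

Q₀ = 26.22; Q < K (proceeds forward)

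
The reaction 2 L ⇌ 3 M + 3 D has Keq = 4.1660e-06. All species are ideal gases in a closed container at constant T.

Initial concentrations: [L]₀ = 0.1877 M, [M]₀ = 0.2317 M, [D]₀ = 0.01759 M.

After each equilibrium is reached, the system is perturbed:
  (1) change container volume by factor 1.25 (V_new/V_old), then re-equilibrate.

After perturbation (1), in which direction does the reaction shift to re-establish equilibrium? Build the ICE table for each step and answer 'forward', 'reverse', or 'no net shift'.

Q₀ = 1.9215e-06 vs Keq = 4.1660e-06 ⇒ Q<K, forward
Step 1:
                    L           M           D
  init         0.1877      0.2317     0.01759
  Δ         -0.003002    0.004503    0.004503
  eq           0.1847      0.2362     0.02209
  solve Keq expr → x = 0.001501; check Q = 4.1660e-06
Then change container volume by factor 1.25 (V_new/V_old).
Step 2:
                    L           M           D
  init         0.1478       0.189     0.01767
  Δ         -0.003424    0.005136    0.005136
  eq           0.1443      0.1941     0.02281
  solve Keq expr → x = 0.001712; check Q = 4.1660e-06

Direction: forward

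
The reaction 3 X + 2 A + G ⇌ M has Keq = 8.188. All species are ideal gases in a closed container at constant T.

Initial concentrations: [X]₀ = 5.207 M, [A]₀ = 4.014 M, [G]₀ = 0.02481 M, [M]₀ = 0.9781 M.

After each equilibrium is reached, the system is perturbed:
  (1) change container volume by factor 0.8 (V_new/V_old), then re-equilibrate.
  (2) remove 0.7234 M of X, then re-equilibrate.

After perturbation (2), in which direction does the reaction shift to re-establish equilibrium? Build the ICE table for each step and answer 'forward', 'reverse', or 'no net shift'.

Direction: reverse

Q₀ = 0.01733 vs Keq = 8.188 ⇒ Q<K, forward
Step 1:
                    X           A           G           M
  Initial       5.207       4.014     0.02481      0.9781
  Change     -0.07426     -0.0495    -0.02475     0.02475
  Equil         5.133       3.964  5.7628e-05       1.003
  solve Keq expr → x = 0.02475; check Q = 8.188
Then change container volume by factor 0.8 (V_new/V_old).
Step 2:
                    X           A           G           M
  Initial       6.416       4.956  7.2035e-05       1.254
  Change  -1.4528e-04 -9.6855e-05 -4.8427e-05  4.8427e-05
  Equil         6.416       4.956  2.3608e-05       1.254
  solve Keq expr → x = 4.8427e-05; check Q = 8.188
Then remove 0.7234 M of X.
Step 3:
                    X           A           G           M
  Initial       5.692       4.956  2.3608e-05       1.254
  Change   3.0575e-05  2.0383e-05  1.0192e-05 -1.0192e-05
  Equil         5.692       4.956  3.3800e-05       1.254
  solve Keq expr → x = -1.0192e-05; check Q = 8.188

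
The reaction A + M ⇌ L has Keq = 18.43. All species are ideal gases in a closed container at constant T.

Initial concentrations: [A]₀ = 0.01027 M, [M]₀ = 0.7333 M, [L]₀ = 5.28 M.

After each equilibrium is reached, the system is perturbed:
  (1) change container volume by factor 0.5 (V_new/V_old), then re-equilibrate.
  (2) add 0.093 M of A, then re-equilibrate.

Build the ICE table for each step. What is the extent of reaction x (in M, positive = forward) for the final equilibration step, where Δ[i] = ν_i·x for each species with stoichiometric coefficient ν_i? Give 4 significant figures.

Q₀ = 701.1 vs Keq = 18.43 ⇒ Q>K, reverse
Step 1:
                    A           M           L
  Initial     0.01027      0.7333        5.28
  Change        0.263       0.263      -0.263
  Equil        0.2732      0.9963       5.017
  solve Keq expr → x = -0.263; check Q = 18.43
Then change container volume by factor 0.5 (V_new/V_old).
Step 2:
                    A           M           L
  Initial      0.5465       1.993       10.03
  Change      -0.2304     -0.2304      0.2304
  Equil        0.3161       1.762       10.26
  solve Keq expr → x = 0.2304; check Q = 18.43
Then add 0.093 M of A.
Step 3:
                    A           M           L
  Initial      0.4091       1.762       10.26
  Change     -0.07625    -0.07625     0.07625
  Equil        0.3328       1.686       10.34
  solve Keq expr → x = 0.07625; check Q = 18.43

x = 0.07625 M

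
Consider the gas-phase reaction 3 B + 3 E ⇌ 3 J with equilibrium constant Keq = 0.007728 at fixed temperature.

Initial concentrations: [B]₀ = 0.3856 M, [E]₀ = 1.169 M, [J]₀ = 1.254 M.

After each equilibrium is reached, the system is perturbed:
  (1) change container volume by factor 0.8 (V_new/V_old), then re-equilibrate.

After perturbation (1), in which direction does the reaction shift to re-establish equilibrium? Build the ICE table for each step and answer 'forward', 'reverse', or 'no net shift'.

Q₀ = 21.53 vs Keq = 0.007728 ⇒ Q>K, reverse
Step 1:
                    B           E           J
  init         0.3856       1.169       1.254
  Δ            0.7954      0.7954     -0.7954
  eq            1.181       1.964      0.4586
  solve Keq expr → x = -0.2651; check Q = 0.007728
Then change container volume by factor 0.8 (V_new/V_old).
Step 2:
                    B           E           J
  init          1.476       2.455      0.5733
  Δ          -0.08138    -0.08138     0.08138
  eq            1.395       2.374      0.6547
  solve Keq expr → x = 0.02713; check Q = 0.007728

Direction: forward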